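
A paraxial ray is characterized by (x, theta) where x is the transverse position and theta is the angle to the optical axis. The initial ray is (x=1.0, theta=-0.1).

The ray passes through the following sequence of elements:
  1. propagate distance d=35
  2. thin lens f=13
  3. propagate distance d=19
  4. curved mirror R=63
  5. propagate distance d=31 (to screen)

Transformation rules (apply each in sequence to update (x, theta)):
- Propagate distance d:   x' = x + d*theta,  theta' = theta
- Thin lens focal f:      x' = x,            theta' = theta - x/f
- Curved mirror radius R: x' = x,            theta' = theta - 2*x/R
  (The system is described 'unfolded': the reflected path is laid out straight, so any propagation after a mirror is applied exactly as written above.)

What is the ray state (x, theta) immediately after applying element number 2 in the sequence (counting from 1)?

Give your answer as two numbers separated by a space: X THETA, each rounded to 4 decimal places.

Answer: -2.5000 0.0923

Derivation:
Initial: x=1.0000 theta=-0.1000
After 1 (propagate distance d=35): x=-2.5000 theta=-0.1000
After 2 (thin lens f=13): x=-2.5000 theta=6/65 (≈0.0923)
Rounded to 4 decimal places: x = -2.5000, theta = 0.0923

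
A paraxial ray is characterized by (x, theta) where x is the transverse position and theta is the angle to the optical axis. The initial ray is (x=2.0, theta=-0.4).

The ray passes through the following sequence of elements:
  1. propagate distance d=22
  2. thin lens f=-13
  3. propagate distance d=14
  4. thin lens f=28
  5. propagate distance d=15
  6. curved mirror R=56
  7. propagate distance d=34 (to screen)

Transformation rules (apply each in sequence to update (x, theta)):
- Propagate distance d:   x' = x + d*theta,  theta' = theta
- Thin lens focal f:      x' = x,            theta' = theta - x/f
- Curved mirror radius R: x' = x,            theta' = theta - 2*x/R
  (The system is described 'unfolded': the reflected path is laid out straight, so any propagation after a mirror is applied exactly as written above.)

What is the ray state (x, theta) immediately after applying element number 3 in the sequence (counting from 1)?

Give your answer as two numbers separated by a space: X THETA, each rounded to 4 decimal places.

Answer: -19.7231 -0.9231

Derivation:
Initial: x=2.0000 theta=-0.4000
After 1 (propagate distance d=22): x=-6.8000 theta=-0.4000
After 2 (thin lens f=-13): x=-6.8000 theta=-12/13 (≈-0.9231)
After 3 (propagate distance d=14): x=-1282/65 (≈-19.7231) theta=-12/13 (≈-0.9231)
Rounded to 4 decimal places: x = -19.7231, theta = -0.9231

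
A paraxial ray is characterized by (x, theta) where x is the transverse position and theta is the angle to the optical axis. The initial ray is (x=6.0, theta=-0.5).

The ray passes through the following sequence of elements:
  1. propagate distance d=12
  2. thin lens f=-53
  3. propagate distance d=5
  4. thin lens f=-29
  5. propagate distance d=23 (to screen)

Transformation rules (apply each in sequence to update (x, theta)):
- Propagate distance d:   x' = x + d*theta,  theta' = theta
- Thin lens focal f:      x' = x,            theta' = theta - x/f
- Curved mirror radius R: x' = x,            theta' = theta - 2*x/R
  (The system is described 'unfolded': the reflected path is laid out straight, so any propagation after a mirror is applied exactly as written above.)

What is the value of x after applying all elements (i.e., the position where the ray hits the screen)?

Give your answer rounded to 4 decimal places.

Initial: x=6.0000 theta=-0.5000
After 1 (propagate distance d=12): x=0.0000 theta=-0.5000
After 2 (thin lens f=-53): x=0.0000 theta=-0.5000
After 3 (propagate distance d=5): x=-2.5000 theta=-0.5000
After 4 (thin lens f=-29): x=-2.5000 theta=-17/29 (≈-0.5862)
After 5 (propagate distance d=23 (to screen)): x=-927/58 (≈-15.9828) theta=-17/29 (≈-0.5862)
Rounded to 4 decimal places: x = -15.9828

Answer: -15.9828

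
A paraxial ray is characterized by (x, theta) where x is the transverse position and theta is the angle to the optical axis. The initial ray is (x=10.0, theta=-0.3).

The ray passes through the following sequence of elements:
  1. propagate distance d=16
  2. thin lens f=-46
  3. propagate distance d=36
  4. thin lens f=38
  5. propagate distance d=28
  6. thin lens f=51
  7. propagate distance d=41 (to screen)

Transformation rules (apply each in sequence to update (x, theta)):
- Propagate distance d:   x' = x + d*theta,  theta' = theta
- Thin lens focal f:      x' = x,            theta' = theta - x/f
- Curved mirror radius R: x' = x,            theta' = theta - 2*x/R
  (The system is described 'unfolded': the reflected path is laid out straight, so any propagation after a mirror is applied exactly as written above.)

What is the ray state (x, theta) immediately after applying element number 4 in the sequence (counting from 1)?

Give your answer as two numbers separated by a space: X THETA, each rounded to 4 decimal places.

Answer: -1.5304 -0.1467

Derivation:
Initial: x=10.0000 theta=-0.3000
After 1 (propagate distance d=16): x=5.2000 theta=-0.3000
After 2 (thin lens f=-46): x=5.2000 theta=-43/230 (≈-0.1870)
After 3 (propagate distance d=36): x=-176/115 (≈-1.5304) theta=-43/230 (≈-0.1870)
After 4 (thin lens f=38): x=-176/115 (≈-1.5304) theta=-641/4370 (≈-0.1467)
Rounded to 4 decimal places: x = -1.5304, theta = -0.1467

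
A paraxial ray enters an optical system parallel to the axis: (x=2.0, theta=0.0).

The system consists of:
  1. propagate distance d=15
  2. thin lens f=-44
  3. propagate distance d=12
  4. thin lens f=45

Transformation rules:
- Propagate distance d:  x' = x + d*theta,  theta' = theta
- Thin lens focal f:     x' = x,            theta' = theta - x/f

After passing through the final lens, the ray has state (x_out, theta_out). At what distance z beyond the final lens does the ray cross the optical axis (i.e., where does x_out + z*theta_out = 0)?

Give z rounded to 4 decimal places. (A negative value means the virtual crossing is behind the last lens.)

Initial: x=2.0000 theta=0.0000
After 1 (propagate distance d=15): x=2.0000 theta=0.0000
After 2 (thin lens f=-44): x=2.0000 theta=1/22 (≈0.0455)
After 3 (propagate distance d=12): x=28/11 (≈2.5455) theta=1/22 (≈0.0455)
After 4 (thin lens f=45): x=28/11 (≈2.5455) theta=-1/90 (≈-0.0111)
z_focus = -x_out/theta_out = -(28/11)/(-1/90) = 2520/11 ≈ 229.0909
Rounded to 4 decimal places: z = 229.0909

Answer: 229.0909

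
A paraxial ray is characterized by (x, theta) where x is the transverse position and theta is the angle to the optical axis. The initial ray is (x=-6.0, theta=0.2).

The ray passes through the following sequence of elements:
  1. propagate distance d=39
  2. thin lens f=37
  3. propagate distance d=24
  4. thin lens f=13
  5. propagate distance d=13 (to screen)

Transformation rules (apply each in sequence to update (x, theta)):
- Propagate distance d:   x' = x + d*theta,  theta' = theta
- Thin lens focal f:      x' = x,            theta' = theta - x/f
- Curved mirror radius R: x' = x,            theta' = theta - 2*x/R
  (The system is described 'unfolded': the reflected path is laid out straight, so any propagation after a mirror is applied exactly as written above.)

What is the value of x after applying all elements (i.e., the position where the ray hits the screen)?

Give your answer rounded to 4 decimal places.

Answer: 1.9676

Derivation:
Initial: x=-6.0000 theta=0.2000
After 1 (propagate distance d=39): x=1.8000 theta=0.2000
After 2 (thin lens f=37): x=1.8000 theta=28/185 (≈0.1514)
After 3 (propagate distance d=24): x=201/37 (≈5.4324) theta=28/185 (≈0.1514)
After 4 (thin lens f=13): x=201/37 (≈5.4324) theta=-641/2405 (≈-0.2665)
After 5 (propagate distance d=13 (to screen)): x=364/185 (≈1.9676) theta=-641/2405 (≈-0.2665)
Rounded to 4 decimal places: x = 1.9676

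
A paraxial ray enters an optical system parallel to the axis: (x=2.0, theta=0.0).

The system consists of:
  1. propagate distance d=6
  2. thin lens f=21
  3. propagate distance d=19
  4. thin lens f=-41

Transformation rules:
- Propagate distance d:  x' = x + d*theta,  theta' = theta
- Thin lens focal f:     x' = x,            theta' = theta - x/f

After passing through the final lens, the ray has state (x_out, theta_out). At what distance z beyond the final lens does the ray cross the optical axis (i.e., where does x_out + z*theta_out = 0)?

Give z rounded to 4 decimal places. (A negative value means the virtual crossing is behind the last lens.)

Initial: x=2.0000 theta=0.0000
After 1 (propagate distance d=6): x=2.0000 theta=0.0000
After 2 (thin lens f=21): x=2.0000 theta=-2/21 (≈-0.0952)
After 3 (propagate distance d=19): x=4/21 (≈0.1905) theta=-2/21 (≈-0.0952)
After 4 (thin lens f=-41): x=4/21 (≈0.1905) theta=-26/287 (≈-0.0906)
z_focus = -x_out/theta_out = -(4/21)/(-26/287) = 82/39 ≈ 2.1026
Rounded to 4 decimal places: z = 2.1026

Answer: 2.1026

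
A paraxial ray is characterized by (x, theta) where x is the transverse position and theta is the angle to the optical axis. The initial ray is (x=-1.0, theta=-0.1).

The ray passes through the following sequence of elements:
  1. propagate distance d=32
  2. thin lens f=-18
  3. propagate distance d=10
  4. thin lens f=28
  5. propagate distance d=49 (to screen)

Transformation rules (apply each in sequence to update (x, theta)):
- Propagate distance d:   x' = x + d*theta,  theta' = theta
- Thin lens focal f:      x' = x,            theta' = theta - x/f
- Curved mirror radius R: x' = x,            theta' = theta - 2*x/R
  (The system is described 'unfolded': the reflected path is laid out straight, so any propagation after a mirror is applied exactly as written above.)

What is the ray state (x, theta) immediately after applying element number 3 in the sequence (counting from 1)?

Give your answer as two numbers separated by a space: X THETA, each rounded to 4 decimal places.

Answer: -7.5333 -0.3333

Derivation:
Initial: x=-1.0000 theta=-0.1000
After 1 (propagate distance d=32): x=-4.2000 theta=-0.1000
After 2 (thin lens f=-18): x=-4.2000 theta=-1/3 (≈-0.3333)
After 3 (propagate distance d=10): x=-113/15 (≈-7.5333) theta=-1/3 (≈-0.3333)
Rounded to 4 decimal places: x = -7.5333, theta = -0.3333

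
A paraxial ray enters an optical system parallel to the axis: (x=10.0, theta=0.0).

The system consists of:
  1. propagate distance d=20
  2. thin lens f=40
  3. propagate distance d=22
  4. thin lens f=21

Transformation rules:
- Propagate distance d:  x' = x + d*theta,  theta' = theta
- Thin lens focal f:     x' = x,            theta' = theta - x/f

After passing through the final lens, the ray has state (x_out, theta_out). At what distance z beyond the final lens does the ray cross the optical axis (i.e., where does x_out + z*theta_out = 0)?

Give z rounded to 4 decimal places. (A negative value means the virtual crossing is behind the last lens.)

Answer: 9.6923

Derivation:
Initial: x=10.0000 theta=0.0000
After 1 (propagate distance d=20): x=10.0000 theta=0.0000
After 2 (thin lens f=40): x=10.0000 theta=-0.2500
After 3 (propagate distance d=22): x=4.5000 theta=-0.2500
After 4 (thin lens f=21): x=4.5000 theta=-13/28 (≈-0.4643)
z_focus = -x_out/theta_out = -(4.5000)/(-13/28) = 126/13 ≈ 9.6923
Rounded to 4 decimal places: z = 9.6923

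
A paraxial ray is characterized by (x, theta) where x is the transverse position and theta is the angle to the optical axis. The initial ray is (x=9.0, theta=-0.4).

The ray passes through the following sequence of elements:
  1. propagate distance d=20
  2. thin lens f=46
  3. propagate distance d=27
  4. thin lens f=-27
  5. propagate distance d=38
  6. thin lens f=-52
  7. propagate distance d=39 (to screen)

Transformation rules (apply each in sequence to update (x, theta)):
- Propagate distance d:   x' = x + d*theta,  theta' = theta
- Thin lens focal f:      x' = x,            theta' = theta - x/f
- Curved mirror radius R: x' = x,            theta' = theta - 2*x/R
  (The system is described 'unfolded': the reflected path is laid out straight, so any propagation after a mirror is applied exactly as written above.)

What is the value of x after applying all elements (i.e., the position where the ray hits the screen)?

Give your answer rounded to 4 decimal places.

Answer: -103.2567

Derivation:
Initial: x=9.0000 theta=-0.4000
After 1 (propagate distance d=20): x=1.0000 theta=-0.4000
After 2 (thin lens f=46): x=1.0000 theta=-97/230 (≈-0.4217)
After 3 (propagate distance d=27): x=-2389/230 (≈-10.3870) theta=-97/230 (≈-0.4217)
After 4 (thin lens f=-27): x=-2389/230 (≈-10.3870) theta=-2504/3105 (≈-0.8064)
After 5 (propagate distance d=38): x=-254807/6210 (≈-41.0317) theta=-2504/3105 (≈-0.8064)
After 6 (thin lens f=-52): x=-254807/6210 (≈-41.0317) theta=-2489/1560 (≈-1.5955)
After 7 (propagate distance d=39 (to screen)): x=-2564897/24840 (≈-103.2567) theta=-2489/1560 (≈-1.5955)
Rounded to 4 decimal places: x = -103.2567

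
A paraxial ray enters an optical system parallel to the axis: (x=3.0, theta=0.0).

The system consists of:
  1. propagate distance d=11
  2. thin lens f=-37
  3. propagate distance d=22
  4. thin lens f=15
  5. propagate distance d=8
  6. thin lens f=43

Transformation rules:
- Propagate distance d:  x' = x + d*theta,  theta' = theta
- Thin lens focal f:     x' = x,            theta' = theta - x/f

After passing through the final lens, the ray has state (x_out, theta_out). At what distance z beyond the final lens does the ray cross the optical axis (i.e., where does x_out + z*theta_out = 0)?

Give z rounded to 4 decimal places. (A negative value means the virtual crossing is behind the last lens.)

Answer: 9.4511

Derivation:
Initial: x=3.0000 theta=0.0000
After 1 (propagate distance d=11): x=3.0000 theta=0.0000
After 2 (thin lens f=-37): x=3.0000 theta=3/37 (≈0.0811)
After 3 (propagate distance d=22): x=177/37 (≈4.7838) theta=3/37 (≈0.0811)
After 4 (thin lens f=15): x=177/37 (≈4.7838) theta=-44/185 (≈-0.2378)
After 5 (propagate distance d=8): x=533/185 (≈2.8811) theta=-44/185 (≈-0.2378)
After 6 (thin lens f=43): x=533/185 (≈2.8811) theta=-485/1591 (≈-0.3048)
z_focus = -x_out/theta_out = -(533/185)/(-485/1591) = 22919/2425 ≈ 9.4511
Rounded to 4 decimal places: z = 9.4511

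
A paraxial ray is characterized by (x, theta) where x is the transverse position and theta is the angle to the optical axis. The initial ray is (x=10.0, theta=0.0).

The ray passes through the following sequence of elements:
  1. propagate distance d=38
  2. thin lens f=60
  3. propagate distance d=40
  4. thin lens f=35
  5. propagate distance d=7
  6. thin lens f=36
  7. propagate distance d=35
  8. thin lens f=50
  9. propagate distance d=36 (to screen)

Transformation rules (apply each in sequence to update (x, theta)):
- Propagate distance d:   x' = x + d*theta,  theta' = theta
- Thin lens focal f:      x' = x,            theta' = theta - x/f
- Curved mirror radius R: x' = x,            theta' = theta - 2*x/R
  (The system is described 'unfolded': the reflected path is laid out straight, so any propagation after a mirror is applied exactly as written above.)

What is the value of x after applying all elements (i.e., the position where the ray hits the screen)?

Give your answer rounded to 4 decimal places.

Initial: x=10.0000 theta=0.0000
After 1 (propagate distance d=38): x=10.0000 theta=0.0000
After 2 (thin lens f=60): x=10.0000 theta=-1/6 (≈-0.1667)
After 3 (propagate distance d=40): x=10/3 (≈3.3333) theta=-1/6 (≈-0.1667)
After 4 (thin lens f=35): x=10/3 (≈3.3333) theta=-11/42 (≈-0.2619)
After 5 (propagate distance d=7): x=1.5000 theta=-11/42 (≈-0.2619)
After 6 (thin lens f=36): x=1.5000 theta=-17/56 (≈-0.3036)
After 7 (propagate distance d=35): x=-9.1250 theta=-17/56 (≈-0.3036)
After 8 (thin lens f=50): x=-9.1250 theta=-339/2800 (≈-0.1211)
After 9 (propagate distance d=36 (to screen)): x=-18877/1400 (≈-13.4836) theta=-339/2800 (≈-0.1211)
Rounded to 4 decimal places: x = -13.4836

Answer: -13.4836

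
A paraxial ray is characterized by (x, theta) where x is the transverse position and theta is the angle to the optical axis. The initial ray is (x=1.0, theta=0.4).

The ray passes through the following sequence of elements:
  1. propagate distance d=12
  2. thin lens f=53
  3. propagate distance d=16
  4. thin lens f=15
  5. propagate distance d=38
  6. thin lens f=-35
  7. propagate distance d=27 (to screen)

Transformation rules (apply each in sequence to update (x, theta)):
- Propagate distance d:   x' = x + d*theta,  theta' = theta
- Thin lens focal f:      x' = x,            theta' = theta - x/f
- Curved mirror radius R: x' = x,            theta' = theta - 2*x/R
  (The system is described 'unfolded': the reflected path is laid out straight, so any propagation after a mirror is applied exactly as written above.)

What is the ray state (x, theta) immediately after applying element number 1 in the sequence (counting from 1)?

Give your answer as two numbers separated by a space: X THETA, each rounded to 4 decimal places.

Initial: x=1.0000 theta=0.4000
After 1 (propagate distance d=12): x=5.8000 theta=0.4000
Rounded to 4 decimal places: x = 5.8000, theta = 0.4000

Answer: 5.8000 0.4000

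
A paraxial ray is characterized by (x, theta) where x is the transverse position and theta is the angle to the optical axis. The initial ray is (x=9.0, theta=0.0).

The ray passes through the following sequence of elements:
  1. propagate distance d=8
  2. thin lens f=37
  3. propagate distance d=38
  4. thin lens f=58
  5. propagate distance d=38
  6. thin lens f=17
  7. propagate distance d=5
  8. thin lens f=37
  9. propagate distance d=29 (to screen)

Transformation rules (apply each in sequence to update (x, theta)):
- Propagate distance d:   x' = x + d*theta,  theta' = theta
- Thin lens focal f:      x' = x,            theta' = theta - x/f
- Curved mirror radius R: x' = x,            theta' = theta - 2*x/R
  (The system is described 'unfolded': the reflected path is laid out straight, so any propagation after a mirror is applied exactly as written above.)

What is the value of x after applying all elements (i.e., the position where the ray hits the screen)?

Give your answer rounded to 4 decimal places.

Initial: x=9.0000 theta=0.0000
After 1 (propagate distance d=8): x=9.0000 theta=0.0000
After 2 (thin lens f=37): x=9.0000 theta=-9/37 (≈-0.2432)
After 3 (propagate distance d=38): x=-9/37 (≈-0.2432) theta=-9/37 (≈-0.2432)
After 4 (thin lens f=58): x=-9/37 (≈-0.2432) theta=-513/2146 (≈-0.2390)
After 5 (propagate distance d=38): x=-10008/1073 (≈-9.3271) theta=-513/2146 (≈-0.2390)
After 6 (thin lens f=17): x=-10008/1073 (≈-9.3271) theta=11295/36482 (≈0.3096)
After 7 (propagate distance d=5): x=-283797/36482 (≈-7.7791) theta=11295/36482 (≈0.3096)
After 8 (thin lens f=37): x=-283797/36482 (≈-7.7791) theta=350856/674917 (≈0.5199)
After 9 (propagate distance d=29 (to screen)): x=9849159/1349834 (≈7.2966) theta=350856/674917 (≈0.5199)
Rounded to 4 decimal places: x = 7.2966

Answer: 7.2966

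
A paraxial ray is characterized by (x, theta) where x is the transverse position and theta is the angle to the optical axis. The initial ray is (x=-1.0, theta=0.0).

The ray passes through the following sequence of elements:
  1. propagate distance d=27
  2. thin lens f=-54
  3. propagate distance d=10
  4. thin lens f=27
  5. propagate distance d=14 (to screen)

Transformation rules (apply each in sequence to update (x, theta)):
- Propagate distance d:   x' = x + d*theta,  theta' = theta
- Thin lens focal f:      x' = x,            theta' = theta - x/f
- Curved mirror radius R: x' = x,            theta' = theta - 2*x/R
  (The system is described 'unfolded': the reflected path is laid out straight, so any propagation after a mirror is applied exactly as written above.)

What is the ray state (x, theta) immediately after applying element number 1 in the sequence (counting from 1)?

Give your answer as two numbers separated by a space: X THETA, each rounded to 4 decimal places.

Answer: -1.0000 0.0000

Derivation:
Initial: x=-1.0000 theta=0.0000
After 1 (propagate distance d=27): x=-1.0000 theta=0.0000
Rounded to 4 decimal places: x = -1.0000, theta = 0.0000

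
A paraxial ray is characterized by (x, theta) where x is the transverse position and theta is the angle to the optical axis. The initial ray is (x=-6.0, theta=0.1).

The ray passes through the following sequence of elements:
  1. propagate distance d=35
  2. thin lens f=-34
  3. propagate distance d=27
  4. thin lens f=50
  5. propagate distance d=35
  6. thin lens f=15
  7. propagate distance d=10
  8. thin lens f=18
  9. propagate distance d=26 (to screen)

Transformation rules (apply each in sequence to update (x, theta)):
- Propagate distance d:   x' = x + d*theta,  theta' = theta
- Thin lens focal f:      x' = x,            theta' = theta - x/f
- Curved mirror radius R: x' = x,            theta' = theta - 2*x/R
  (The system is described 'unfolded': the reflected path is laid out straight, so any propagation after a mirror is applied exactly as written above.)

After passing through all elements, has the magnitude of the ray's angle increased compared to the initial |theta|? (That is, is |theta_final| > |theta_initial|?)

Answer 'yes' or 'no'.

Answer: no

Derivation:
Initial: x=-6.0000 theta=0.1000
After 1 (propagate distance d=35): x=-2.5000 theta=0.1000
After 2 (thin lens f=-34): x=-2.5000 theta=9/340 (≈0.0265)
After 3 (propagate distance d=27): x=-607/340 (≈-1.7853) theta=9/340 (≈0.0265)
After 4 (thin lens f=50): x=-607/340 (≈-1.7853) theta=1057/17000 (≈0.0622)
After 5 (propagate distance d=35): x=1329/3400 (≈0.3909) theta=1057/17000 (≈0.0622)
After 6 (thin lens f=15): x=1329/3400 (≈0.3909) theta=307/8500 (≈0.0361)
After 7 (propagate distance d=10): x=2557/3400 (≈0.7521) theta=307/8500 (≈0.0361)
After 8 (thin lens f=18): x=2557/3400 (≈0.7521) theta=-1733/306000 (≈-0.0057)
After 9 (propagate distance d=26 (to screen)): x=11567/19125 (≈0.6048) theta=-1733/306000 (≈-0.0057)
|theta_initial|=0.1000 |theta_final|=1733/306000 (≈0.0057) -> not increased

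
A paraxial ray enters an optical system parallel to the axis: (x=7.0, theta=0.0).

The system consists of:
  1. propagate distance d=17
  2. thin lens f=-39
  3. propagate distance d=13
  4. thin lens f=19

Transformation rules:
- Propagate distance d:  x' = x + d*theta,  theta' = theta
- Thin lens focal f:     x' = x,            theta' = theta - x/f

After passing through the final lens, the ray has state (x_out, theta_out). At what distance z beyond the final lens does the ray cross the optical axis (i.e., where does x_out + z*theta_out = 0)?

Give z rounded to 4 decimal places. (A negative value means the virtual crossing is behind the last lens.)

Initial: x=7.0000 theta=0.0000
After 1 (propagate distance d=17): x=7.0000 theta=0.0000
After 2 (thin lens f=-39): x=7.0000 theta=7/39 (≈0.1795)
After 3 (propagate distance d=13): x=28/3 (≈9.3333) theta=7/39 (≈0.1795)
After 4 (thin lens f=19): x=28/3 (≈9.3333) theta=-77/247 (≈-0.3117)
z_focus = -x_out/theta_out = -(28/3)/(-77/247) = 988/33 ≈ 29.9394
Rounded to 4 decimal places: z = 29.9394

Answer: 29.9394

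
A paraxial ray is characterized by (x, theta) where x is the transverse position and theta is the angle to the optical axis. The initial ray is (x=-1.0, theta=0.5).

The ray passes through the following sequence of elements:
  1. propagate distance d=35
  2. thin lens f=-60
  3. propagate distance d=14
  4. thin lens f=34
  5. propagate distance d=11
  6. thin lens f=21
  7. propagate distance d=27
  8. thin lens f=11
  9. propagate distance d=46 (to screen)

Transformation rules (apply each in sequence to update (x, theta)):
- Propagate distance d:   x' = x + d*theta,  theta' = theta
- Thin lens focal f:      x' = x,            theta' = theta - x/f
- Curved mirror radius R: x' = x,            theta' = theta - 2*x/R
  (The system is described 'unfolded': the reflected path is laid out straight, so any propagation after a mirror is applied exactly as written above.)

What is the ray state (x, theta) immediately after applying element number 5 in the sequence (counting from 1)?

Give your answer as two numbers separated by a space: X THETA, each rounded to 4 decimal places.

Initial: x=-1.0000 theta=0.5000
After 1 (propagate distance d=35): x=16.5000 theta=0.5000
After 2 (thin lens f=-60): x=16.5000 theta=0.7750
After 3 (propagate distance d=14): x=27.3500 theta=0.7750
After 4 (thin lens f=34): x=27.3500 theta=-1/34 (≈-0.0294)
After 5 (propagate distance d=11): x=9189/340 (≈27.0265) theta=-1/34 (≈-0.0294)
Rounded to 4 decimal places: x = 27.0265, theta = -0.0294

Answer: 27.0265 -0.0294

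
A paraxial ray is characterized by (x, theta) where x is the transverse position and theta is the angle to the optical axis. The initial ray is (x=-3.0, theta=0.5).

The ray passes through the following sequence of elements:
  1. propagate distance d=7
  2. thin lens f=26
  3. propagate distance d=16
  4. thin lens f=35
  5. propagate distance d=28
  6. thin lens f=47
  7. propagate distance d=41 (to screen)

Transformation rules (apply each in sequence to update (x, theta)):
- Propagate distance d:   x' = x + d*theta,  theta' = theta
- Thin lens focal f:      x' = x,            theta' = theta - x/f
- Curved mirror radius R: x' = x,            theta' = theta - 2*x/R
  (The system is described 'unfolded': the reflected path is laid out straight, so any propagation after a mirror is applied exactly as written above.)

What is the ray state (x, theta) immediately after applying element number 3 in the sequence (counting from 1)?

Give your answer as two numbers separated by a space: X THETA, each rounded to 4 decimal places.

Answer: 8.1923 0.4808

Derivation:
Initial: x=-3.0000 theta=0.5000
After 1 (propagate distance d=7): x=0.5000 theta=0.5000
After 2 (thin lens f=26): x=0.5000 theta=25/52 (≈0.4808)
After 3 (propagate distance d=16): x=213/26 (≈8.1923) theta=25/52 (≈0.4808)
Rounded to 4 decimal places: x = 8.1923, theta = 0.4808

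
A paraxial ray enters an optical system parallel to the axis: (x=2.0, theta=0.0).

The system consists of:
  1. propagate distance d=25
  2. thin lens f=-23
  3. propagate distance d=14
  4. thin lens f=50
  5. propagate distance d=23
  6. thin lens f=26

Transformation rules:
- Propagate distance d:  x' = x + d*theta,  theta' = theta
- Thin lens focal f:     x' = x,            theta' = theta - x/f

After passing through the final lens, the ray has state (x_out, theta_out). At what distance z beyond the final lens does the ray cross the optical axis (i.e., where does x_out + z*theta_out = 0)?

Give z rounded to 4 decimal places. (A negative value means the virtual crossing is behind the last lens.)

Answer: 30.8526

Derivation:
Initial: x=2.0000 theta=0.0000
After 1 (propagate distance d=25): x=2.0000 theta=0.0000
After 2 (thin lens f=-23): x=2.0000 theta=2/23 (≈0.0870)
After 3 (propagate distance d=14): x=74/23 (≈3.2174) theta=2/23 (≈0.0870)
After 4 (thin lens f=50): x=74/23 (≈3.2174) theta=13/575 (≈0.0226)
After 5 (propagate distance d=23): x=2149/575 (≈3.7374) theta=13/575 (≈0.0226)
After 6 (thin lens f=26): x=2149/575 (≈3.7374) theta=-1811/14950 (≈-0.1211)
z_focus = -x_out/theta_out = -(2149/575)/(-1811/14950) = 55874/1811 ≈ 30.8526
Rounded to 4 decimal places: z = 30.8526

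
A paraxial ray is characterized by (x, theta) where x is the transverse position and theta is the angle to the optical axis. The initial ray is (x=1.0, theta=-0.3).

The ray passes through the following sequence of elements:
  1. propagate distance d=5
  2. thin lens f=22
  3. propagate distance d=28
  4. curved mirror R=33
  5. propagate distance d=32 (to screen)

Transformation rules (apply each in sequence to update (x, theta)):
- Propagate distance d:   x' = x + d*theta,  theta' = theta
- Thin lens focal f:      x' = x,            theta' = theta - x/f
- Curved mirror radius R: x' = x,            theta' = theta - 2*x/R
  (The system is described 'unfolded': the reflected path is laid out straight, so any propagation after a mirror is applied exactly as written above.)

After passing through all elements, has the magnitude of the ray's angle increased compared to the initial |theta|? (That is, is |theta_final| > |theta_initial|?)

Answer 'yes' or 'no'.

Initial: x=1.0000 theta=-0.3000
After 1 (propagate distance d=5): x=-0.5000 theta=-0.3000
After 2 (thin lens f=22): x=-0.5000 theta=-61/220 (≈-0.2773)
After 3 (propagate distance d=28): x=-909/110 (≈-8.2636) theta=-61/220 (≈-0.2773)
After 4 (curved mirror R=33): x=-909/110 (≈-8.2636) theta=541/2420 (≈0.2236)
After 5 (propagate distance d=32 (to screen)): x=-1343/1210 (≈-1.1099) theta=541/2420 (≈0.2236)
|theta_initial|=0.3000 |theta_final|=541/2420 (≈0.2236) -> not increased

Answer: no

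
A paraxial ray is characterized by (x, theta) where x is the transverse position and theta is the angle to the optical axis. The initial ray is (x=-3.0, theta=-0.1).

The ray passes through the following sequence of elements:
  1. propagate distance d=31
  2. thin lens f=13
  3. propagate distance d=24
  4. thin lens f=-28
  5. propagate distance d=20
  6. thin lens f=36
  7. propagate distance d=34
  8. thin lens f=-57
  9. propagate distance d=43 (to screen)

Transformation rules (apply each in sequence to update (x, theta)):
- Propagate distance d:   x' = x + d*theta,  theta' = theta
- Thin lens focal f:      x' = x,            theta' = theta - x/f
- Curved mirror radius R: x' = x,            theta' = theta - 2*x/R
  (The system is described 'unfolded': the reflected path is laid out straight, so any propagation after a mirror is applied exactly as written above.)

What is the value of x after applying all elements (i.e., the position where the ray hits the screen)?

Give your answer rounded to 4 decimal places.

Initial: x=-3.0000 theta=-0.1000
After 1 (propagate distance d=31): x=-6.1000 theta=-0.1000
After 2 (thin lens f=13): x=-6.1000 theta=24/65 (≈0.3692)
After 3 (propagate distance d=24): x=359/130 (≈2.7615) theta=24/65 (≈0.3692)
After 4 (thin lens f=-28): x=359/130 (≈2.7615) theta=131/280 (≈0.4679)
After 5 (propagate distance d=20): x=5514/455 (≈12.1187) theta=131/280 (≈0.4679)
After 6 (thin lens f=36): x=5514/455 (≈12.1187) theta=1433/10920 (≈0.1312)
After 7 (propagate distance d=34): x=90529/5460 (≈16.5804) theta=1433/10920 (≈0.1312)
After 8 (thin lens f=-57): x=90529/5460 (≈16.5804) theta=262739/622440 (≈0.4221)
After 9 (propagate distance d=43 (to screen)): x=21618083/622440 (≈34.7312) theta=262739/622440 (≈0.4221)
Rounded to 4 decimal places: x = 34.7312

Answer: 34.7312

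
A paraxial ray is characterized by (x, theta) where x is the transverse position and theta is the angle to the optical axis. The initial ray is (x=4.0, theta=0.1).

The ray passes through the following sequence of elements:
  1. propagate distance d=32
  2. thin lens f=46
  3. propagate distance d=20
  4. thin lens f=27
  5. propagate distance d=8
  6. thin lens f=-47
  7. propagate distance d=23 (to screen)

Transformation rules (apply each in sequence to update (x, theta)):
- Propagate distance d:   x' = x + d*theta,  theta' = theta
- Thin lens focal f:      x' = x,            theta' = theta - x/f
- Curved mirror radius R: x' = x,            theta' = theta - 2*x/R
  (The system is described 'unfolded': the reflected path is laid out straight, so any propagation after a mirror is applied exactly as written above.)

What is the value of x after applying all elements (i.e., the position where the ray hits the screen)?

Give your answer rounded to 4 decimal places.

Answer: -0.7825

Derivation:
Initial: x=4.0000 theta=0.1000
After 1 (propagate distance d=32): x=7.2000 theta=0.1000
After 2 (thin lens f=46): x=7.2000 theta=-13/230 (≈-0.0565)
After 3 (propagate distance d=20): x=698/115 (≈6.0696) theta=-13/230 (≈-0.0565)
After 4 (thin lens f=27): x=698/115 (≈6.0696) theta=-1747/6210 (≈-0.2813)
After 5 (propagate distance d=8): x=11858/3105 (≈3.8190) theta=-1747/6210 (≈-0.2813)
After 6 (thin lens f=-47): x=11858/3105 (≈3.8190) theta=-58393/291870 (≈-0.2001)
After 7 (propagate distance d=23 (to screen)): x=-76129/97290 (≈-0.7825) theta=-58393/291870 (≈-0.2001)
Rounded to 4 decimal places: x = -0.7825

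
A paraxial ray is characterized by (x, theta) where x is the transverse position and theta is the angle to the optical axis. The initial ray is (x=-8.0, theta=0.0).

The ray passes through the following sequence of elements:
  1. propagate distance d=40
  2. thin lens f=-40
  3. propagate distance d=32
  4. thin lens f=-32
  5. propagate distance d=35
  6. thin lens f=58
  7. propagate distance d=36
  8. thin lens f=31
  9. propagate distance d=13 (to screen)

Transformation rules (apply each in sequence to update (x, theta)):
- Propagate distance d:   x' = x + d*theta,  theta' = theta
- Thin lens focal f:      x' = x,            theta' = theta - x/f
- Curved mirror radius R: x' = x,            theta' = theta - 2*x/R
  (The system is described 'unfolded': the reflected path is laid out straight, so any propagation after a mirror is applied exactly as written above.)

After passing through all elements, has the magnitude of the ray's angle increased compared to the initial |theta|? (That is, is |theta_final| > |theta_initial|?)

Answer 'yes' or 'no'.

Initial: x=-8.0000 theta=0.0000
After 1 (propagate distance d=40): x=-8.0000 theta=0.0000
After 2 (thin lens f=-40): x=-8.0000 theta=-0.2000
After 3 (propagate distance d=32): x=-14.4000 theta=-0.2000
After 4 (thin lens f=-32): x=-14.4000 theta=-0.6500
After 5 (propagate distance d=35): x=-37.1500 theta=-0.6500
After 6 (thin lens f=58): x=-37.1500 theta=-11/1160 (≈-0.0095)
After 7 (propagate distance d=36): x=-4349/116 (≈-37.4914) theta=-11/1160 (≈-0.0095)
After 8 (thin lens f=31): x=-4349/116 (≈-37.4914) theta=43149/35960 (≈1.1999)
After 9 (propagate distance d=13 (to screen)): x=-787253/35960 (≈-21.8925) theta=43149/35960 (≈1.1999)
|theta_initial|=0.0000 |theta_final|=43149/35960 (≈1.1999) -> increased

Answer: yes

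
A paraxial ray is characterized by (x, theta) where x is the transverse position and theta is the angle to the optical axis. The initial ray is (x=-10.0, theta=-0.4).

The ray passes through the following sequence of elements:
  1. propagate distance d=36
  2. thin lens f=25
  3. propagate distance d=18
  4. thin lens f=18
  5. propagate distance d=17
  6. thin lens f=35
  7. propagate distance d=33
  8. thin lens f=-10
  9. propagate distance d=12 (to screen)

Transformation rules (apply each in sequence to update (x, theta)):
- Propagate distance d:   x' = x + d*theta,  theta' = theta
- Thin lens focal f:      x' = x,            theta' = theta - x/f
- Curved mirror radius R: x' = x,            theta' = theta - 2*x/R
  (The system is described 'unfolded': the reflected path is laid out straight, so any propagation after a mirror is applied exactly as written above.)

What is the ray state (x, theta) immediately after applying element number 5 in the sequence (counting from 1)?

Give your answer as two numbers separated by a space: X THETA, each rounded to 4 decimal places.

Answer: 9.0124 1.3556

Derivation:
Initial: x=-10.0000 theta=-0.4000
After 1 (propagate distance d=36): x=-24.4000 theta=-0.4000
After 2 (thin lens f=25): x=-24.4000 theta=0.5760
After 3 (propagate distance d=18): x=-14.0320 theta=0.5760
After 4 (thin lens f=18): x=-14.0320 theta=61/45 (≈1.3556)
After 5 (propagate distance d=17): x=10139/1125 (≈9.0124) theta=61/45 (≈1.3556)
Rounded to 4 decimal places: x = 9.0124, theta = 1.3556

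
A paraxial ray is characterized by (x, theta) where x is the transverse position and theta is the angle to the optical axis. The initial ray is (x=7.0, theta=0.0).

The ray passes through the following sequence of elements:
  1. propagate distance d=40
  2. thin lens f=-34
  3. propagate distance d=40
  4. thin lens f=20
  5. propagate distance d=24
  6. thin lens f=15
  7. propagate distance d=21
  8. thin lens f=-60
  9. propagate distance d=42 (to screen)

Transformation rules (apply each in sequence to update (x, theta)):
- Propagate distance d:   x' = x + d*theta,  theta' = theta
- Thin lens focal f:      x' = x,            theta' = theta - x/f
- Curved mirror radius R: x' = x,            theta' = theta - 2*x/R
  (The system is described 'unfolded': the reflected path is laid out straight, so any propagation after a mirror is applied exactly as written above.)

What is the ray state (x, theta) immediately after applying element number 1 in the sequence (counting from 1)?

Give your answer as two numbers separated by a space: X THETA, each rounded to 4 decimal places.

Initial: x=7.0000 theta=0.0000
After 1 (propagate distance d=40): x=7.0000 theta=0.0000
Rounded to 4 decimal places: x = 7.0000, theta = 0.0000

Answer: 7.0000 0.0000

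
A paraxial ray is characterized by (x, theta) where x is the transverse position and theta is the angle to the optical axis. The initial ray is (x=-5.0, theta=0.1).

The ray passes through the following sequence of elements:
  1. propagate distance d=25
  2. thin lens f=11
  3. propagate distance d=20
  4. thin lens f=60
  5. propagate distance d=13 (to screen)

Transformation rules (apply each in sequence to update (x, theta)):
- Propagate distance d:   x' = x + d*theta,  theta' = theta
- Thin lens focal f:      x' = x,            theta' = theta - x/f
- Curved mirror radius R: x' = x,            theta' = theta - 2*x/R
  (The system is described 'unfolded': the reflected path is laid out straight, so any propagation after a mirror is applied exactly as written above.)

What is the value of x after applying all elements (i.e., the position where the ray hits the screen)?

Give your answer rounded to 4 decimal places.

Initial: x=-5.0000 theta=0.1000
After 1 (propagate distance d=25): x=-2.5000 theta=0.1000
After 2 (thin lens f=11): x=-2.5000 theta=18/55 (≈0.3273)
After 3 (propagate distance d=20): x=89/22 (≈4.0455) theta=18/55 (≈0.3273)
After 4 (thin lens f=60): x=89/22 (≈4.0455) theta=343/1320 (≈0.2598)
After 5 (propagate distance d=13 (to screen)): x=9799/1320 (≈7.4235) theta=343/1320 (≈0.2598)
Rounded to 4 decimal places: x = 7.4235

Answer: 7.4235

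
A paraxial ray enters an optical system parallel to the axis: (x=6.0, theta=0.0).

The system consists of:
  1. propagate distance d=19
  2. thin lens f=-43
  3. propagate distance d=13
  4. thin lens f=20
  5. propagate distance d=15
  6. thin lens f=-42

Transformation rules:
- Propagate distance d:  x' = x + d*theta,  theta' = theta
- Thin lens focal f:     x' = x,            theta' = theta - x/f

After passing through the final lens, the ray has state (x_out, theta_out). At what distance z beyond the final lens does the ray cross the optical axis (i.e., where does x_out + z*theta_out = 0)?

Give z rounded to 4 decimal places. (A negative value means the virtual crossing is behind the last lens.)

Answer: 26.1373

Derivation:
Initial: x=6.0000 theta=0.0000
After 1 (propagate distance d=19): x=6.0000 theta=0.0000
After 2 (thin lens f=-43): x=6.0000 theta=6/43 (≈0.1395)
After 3 (propagate distance d=13): x=336/43 (≈7.8140) theta=6/43 (≈0.1395)
After 4 (thin lens f=20): x=336/43 (≈7.8140) theta=-54/215 (≈-0.2512)
After 5 (propagate distance d=15): x=174/43 (≈4.0465) theta=-54/215 (≈-0.2512)
After 6 (thin lens f=-42): x=174/43 (≈4.0465) theta=-233/1505 (≈-0.1548)
z_focus = -x_out/theta_out = -(174/43)/(-233/1505) = 6090/233 ≈ 26.1373
Rounded to 4 decimal places: z = 26.1373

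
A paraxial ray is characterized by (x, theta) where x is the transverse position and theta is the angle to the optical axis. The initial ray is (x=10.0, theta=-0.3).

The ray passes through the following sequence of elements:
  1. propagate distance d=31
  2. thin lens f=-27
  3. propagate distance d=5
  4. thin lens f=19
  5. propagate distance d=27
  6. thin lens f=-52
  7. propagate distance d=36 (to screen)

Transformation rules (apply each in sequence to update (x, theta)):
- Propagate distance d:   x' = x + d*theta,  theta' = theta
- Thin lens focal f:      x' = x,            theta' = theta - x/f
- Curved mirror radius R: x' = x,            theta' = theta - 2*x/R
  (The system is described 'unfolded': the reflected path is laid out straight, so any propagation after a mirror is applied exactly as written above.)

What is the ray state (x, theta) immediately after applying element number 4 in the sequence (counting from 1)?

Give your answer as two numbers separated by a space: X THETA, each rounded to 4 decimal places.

Initial: x=10.0000 theta=-0.3000
After 1 (propagate distance d=31): x=0.7000 theta=-0.3000
After 2 (thin lens f=-27): x=0.7000 theta=-37/135 (≈-0.2741)
After 3 (propagate distance d=5): x=-181/270 (≈-0.6704) theta=-37/135 (≈-0.2741)
After 4 (thin lens f=19): x=-181/270 (≈-0.6704) theta=-245/1026 (≈-0.2388)
Rounded to 4 decimal places: x = -0.6704, theta = -0.2388

Answer: -0.6704 -0.2388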